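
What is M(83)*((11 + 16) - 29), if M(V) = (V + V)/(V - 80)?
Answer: -332/3 ≈ -110.67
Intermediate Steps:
M(V) = 2*V/(-80 + V) (M(V) = (2*V)/(-80 + V) = 2*V/(-80 + V))
M(83)*((11 + 16) - 29) = (2*83/(-80 + 83))*((11 + 16) - 29) = (2*83/3)*(27 - 29) = (2*83*(⅓))*(-2) = (166/3)*(-2) = -332/3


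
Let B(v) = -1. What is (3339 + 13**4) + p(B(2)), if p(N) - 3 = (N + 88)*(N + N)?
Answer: 31729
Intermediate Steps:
p(N) = 3 + 2*N*(88 + N) (p(N) = 3 + (N + 88)*(N + N) = 3 + (88 + N)*(2*N) = 3 + 2*N*(88 + N))
(3339 + 13**4) + p(B(2)) = (3339 + 13**4) + (3 + 2*(-1)**2 + 176*(-1)) = (3339 + 28561) + (3 + 2*1 - 176) = 31900 + (3 + 2 - 176) = 31900 - 171 = 31729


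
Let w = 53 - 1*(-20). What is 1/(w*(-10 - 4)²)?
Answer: 1/14308 ≈ 6.9891e-5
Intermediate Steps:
w = 73 (w = 53 + 20 = 73)
1/(w*(-10 - 4)²) = 1/(73*(-10 - 4)²) = 1/(73*(-14)²) = 1/(73*196) = 1/14308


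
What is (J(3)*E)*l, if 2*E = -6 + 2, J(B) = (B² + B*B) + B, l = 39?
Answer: -1638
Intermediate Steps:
J(B) = B + 2*B² (J(B) = (B² + B²) + B = 2*B² + B = B + 2*B²)
E = -2 (E = (-6 + 2)/2 = (½)*(-4) = -2)
(J(3)*E)*l = ((3*(1 + 2*3))*(-2))*39 = ((3*(1 + 6))*(-2))*39 = ((3*7)*(-2))*39 = (21*(-2))*39 = -42*39 = -1638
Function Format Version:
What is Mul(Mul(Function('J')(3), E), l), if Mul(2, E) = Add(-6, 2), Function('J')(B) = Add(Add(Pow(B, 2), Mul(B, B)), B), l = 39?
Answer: -1638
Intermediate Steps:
Function('J')(B) = Add(B, Mul(2, Pow(B, 2))) (Function('J')(B) = Add(Add(Pow(B, 2), Pow(B, 2)), B) = Add(Mul(2, Pow(B, 2)), B) = Add(B, Mul(2, Pow(B, 2))))
E = -2 (E = Mul(Rational(1, 2), Add(-6, 2)) = Mul(Rational(1, 2), -4) = -2)
Mul(Mul(Function('J')(3), E), l) = Mul(Mul(Mul(3, Add(1, Mul(2, 3))), -2), 39) = Mul(Mul(Mul(3, Add(1, 6)), -2), 39) = Mul(Mul(Mul(3, 7), -2), 39) = Mul(Mul(21, -2), 39) = Mul(-42, 39) = -1638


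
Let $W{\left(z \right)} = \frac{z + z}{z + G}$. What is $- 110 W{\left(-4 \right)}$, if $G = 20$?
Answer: $55$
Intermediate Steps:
$W{\left(z \right)} = \frac{2 z}{20 + z}$ ($W{\left(z \right)} = \frac{z + z}{z + 20} = \frac{2 z}{20 + z}$)
$- 110 W{\left(-4 \right)} = - 110 \cdot 2 \left(-4\right) \frac{1}{20 - 4} = - 110 \cdot 2 \left(-4\right) \frac{1}{16} = \left(-110\right) \left(- \frac{1}{2}\right) = 55$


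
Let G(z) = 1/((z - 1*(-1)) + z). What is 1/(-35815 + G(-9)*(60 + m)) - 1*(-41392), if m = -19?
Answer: 25203423215/608896 ≈ 41392.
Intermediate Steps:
G(z) = 1/(1 + 2*z) (G(z) = 1/((z + 1) + z) = 1/((1 + z) + z) = 1/(1 + 2*z))
1/(-35815 + G(-9)*(60 + m)) - 1*(-41392) = 1/(-35815 + (60 - 19)/(1 + 2*(-9))) - 1*(-41392) = 1/(-35815 + 41/(1 - 18)) + 41392 = 1/(-35815 + 41/(-17)) + 41392 = 1/(-35815 - 1/17*41) + 41392 = 1/(-35815 - 41/17) + 41392 = 1/(-608896/17) + 41392 = -17/608896 + 41392 = 25203423215/608896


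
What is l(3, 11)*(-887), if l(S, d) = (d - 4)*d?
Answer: -68299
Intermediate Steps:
l(S, d) = d*(-4 + d) (l(S, d) = (-4 + d)*d = d*(-4 + d))
l(3, 11)*(-887) = (11*(-4 + 11))*(-887) = (11*7)*(-887) = 77*(-887) = -68299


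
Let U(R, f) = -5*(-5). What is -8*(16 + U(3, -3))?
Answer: -328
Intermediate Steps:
U(R, f) = 25
-8*(16 + U(3, -3)) = -8*(16 + 25) = -8*41 = -328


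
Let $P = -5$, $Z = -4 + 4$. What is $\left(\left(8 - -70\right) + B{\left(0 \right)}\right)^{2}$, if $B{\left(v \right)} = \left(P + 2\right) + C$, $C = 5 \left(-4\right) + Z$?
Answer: $3025$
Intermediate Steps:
$Z = 0$
$C = -20$ ($C = 5 \left(-4\right) + 0 = -20 + 0 = -20$)
$B{\left(v \right)} = -23$ ($B{\left(v \right)} = \left(-5 + 2\right) - 20 = -3 - 20 = -23$)
$\left(\left(8 - -70\right) + B{\left(0 \right)}\right)^{2} = \left(\left(8 - -70\right) - 23\right)^{2} = \left(\left(8 + 70\right) - 23\right)^{2} = \left(78 - 23\right)^{2} = 55^{2} = 3025$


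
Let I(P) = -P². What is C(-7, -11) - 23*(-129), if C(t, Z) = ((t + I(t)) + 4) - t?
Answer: 2922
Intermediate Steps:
C(t, Z) = 4 - t² (C(t, Z) = ((t - t²) + 4) - t = (4 + t - t²) - t = 4 - t²)
C(-7, -11) - 23*(-129) = (4 - 1*(-7)²) - 23*(-129) = (4 - 1*49) + 2967 = (4 - 49) + 2967 = -45 + 2967 = 2922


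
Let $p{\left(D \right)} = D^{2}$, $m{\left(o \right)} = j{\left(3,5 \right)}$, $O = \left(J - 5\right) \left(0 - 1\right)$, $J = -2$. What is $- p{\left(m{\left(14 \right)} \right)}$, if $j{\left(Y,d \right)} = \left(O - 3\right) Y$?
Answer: $-144$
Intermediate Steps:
$O = 7$ ($O = \left(-2 - 5\right) \left(0 - 1\right) = \left(-7\right) \left(-1\right) = 7$)
$j{\left(Y,d \right)} = 4 Y$ ($j{\left(Y,d \right)} = \left(7 - 3\right) Y = 4 Y$)
$m{\left(o \right)} = 12$ ($m{\left(o \right)} = 4 \cdot 3 = 12$)
$- p{\left(m{\left(14 \right)} \right)} = - 12^{2} = \left(-1\right) 144 = -144$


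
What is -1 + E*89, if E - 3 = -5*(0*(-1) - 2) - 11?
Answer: 177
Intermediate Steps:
E = 2 (E = 3 + (-5*(0*(-1) - 2) - 11) = 3 + (-5*(0 - 2) - 11) = 3 + (-5*(-2) - 11) = 3 + (10 - 11) = 3 - 1 = 2)
-1 + E*89 = -1 + 2*89 = -1 + 178 = 177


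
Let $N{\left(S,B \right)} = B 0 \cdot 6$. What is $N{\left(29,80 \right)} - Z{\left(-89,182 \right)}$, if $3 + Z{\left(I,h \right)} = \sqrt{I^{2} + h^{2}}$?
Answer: $3 - \sqrt{41045} \approx -199.6$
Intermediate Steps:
$Z{\left(I,h \right)} = -3 + \sqrt{I^{2} + h^{2}}$
$N{\left(S,B \right)} = 0$ ($N{\left(S,B \right)} = 0 \cdot 6 = 0$)
$N{\left(29,80 \right)} - Z{\left(-89,182 \right)} = 0 - \left(-3 + \sqrt{\left(-89\right)^{2} + 182^{2}}\right) = 0 - \left(-3 + \sqrt{7921 + 33124}\right) = 0 - \left(-3 + \sqrt{41045}\right) = 0 + \left(3 - \sqrt{41045}\right) = 3 - \sqrt{41045}$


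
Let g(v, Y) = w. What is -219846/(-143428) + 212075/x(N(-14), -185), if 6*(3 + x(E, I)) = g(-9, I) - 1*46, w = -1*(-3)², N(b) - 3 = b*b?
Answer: -91244454921/5235122 ≈ -17429.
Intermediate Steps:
N(b) = 3 + b² (N(b) = 3 + b*b = 3 + b²)
w = -9 (w = -1*9 = -9)
g(v, Y) = -9
x(E, I) = -73/6 (x(E, I) = -3 + (-9 - 1*46)/6 = -3 + (-9 - 46)/6 = -3 + (⅙)*(-55) = -3 - 55/6 = -73/6)
-219846/(-143428) + 212075/x(N(-14), -185) = -219846/(-143428) + 212075/(-73/6) = -219846*(-1/143428) + 212075*(-6/73) = 109923/71714 - 1272450/73 = -91244454921/5235122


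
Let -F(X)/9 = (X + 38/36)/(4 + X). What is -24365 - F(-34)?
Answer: -1461307/60 ≈ -24355.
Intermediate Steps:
F(X) = -9*(19/18 + X)/(4 + X) (F(X) = -9*(X + 38/36)/(4 + X) = -9*(X + 38*(1/36))/(4 + X) = -9*(X + 19/18)/(4 + X) = -9*(19/18 + X)/(4 + X))
-24365 - F(-34) = -24365 - (-19 - 18*(-34))/(2*(4 - 34)) = -24365 - (-19 + 612)/(2*(-30)) = -24365 - (-1)*593/(2*30) = -24365 - 1*(-593/60) = -24365 + 593/60 = -1461307/60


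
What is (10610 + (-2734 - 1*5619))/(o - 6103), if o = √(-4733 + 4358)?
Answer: -13774471/37246984 - 11285*I*√15/37246984 ≈ -0.36981 - 0.0011734*I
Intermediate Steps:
o = 5*I*√15 (o = √(-375) = 5*I*√15 ≈ 19.365*I)
(10610 + (-2734 - 1*5619))/(o - 6103) = (10610 + (-2734 - 1*5619))/(5*I*√15 - 6103) = (10610 + (-2734 - 5619))/(-6103 + 5*I*√15) = (10610 - 8353)/(-6103 + 5*I*√15) = 2257/(-6103 + 5*I*√15)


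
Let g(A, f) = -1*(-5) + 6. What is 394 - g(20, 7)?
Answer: 383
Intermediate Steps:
g(A, f) = 11 (g(A, f) = 5 + 6 = 11)
394 - g(20, 7) = 394 - 1*11 = 394 - 11 = 383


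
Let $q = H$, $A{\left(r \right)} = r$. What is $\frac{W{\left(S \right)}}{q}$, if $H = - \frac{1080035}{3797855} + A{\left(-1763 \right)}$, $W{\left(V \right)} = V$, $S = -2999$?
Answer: $\frac{2277953429}{1339339680} \approx 1.7008$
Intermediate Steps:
$H = - \frac{1339339680}{759571}$ ($H = - \frac{1080035}{3797855} - 1763 = \left(-1080035\right) \frac{1}{3797855} - 1763 = - \frac{216007}{759571} - 1763 = - \frac{1339339680}{759571} \approx -1763.3$)
$q = - \frac{1339339680}{759571} \approx -1763.3$
$\frac{W{\left(S \right)}}{q} = - \frac{2999}{- \frac{1339339680}{759571}} = \left(-2999\right) \left(- \frac{759571}{1339339680}\right) = \frac{2277953429}{1339339680}$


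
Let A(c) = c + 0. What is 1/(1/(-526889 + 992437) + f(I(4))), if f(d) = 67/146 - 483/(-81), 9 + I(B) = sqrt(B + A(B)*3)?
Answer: 917595108/5892675781 ≈ 0.15572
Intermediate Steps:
A(c) = c
I(B) = -9 + 2*sqrt(B) (I(B) = -9 + sqrt(B + B*3) = -9 + sqrt(B + 3*B) = -9 + sqrt(4*B) = -9 + 2*sqrt(B))
f(d) = 25315/3942 (f(d) = 67*(1/146) - 483*(-1/81) = 67/146 + 161/27 = 25315/3942)
1/(1/(-526889 + 992437) + f(I(4))) = 1/(1/(-526889 + 992437) + 25315/3942) = 1/(1/465548 + 25315/3942) = 1/(5892675781/917595108) = 917595108/5892675781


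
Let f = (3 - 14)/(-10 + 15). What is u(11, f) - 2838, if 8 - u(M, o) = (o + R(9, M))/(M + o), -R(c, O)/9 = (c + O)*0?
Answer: -11319/4 ≈ -2829.8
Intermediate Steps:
R(c, O) = 0 (R(c, O) = -9*(c + O)*0 = -9*(O + c)*0 = -9*0 = 0)
f = -11/5 ≈ -2.2000
u(M, o) = 8 - o/(M + o) (u(M, o) = 8 - (o + 0)/(M + o) = 8 - o/(M + o))
u(11, f) - 2838 = (7*(-11/5) + 8*11)/(11 - 11/5) - 2838 = (-77/5 + 88)/(44/5) - 2838 = (5/44)*(363/5) - 2838 = 33/4 - 2838 = -11319/4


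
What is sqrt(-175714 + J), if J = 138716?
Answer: I*sqrt(36998) ≈ 192.35*I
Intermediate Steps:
sqrt(-175714 + J) = sqrt(-175714 + 138716) = sqrt(-36998) = I*sqrt(36998)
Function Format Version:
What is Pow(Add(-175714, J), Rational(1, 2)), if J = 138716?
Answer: Mul(I, Pow(36998, Rational(1, 2))) ≈ Mul(192.35, I)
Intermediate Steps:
Pow(Add(-175714, J), Rational(1, 2)) = Pow(Add(-175714, 138716), Rational(1, 2)) = Pow(-36998, Rational(1, 2)) = Mul(I, Pow(36998, Rational(1, 2)))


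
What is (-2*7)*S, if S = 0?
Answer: 0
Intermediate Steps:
(-2*7)*S = -2*7*0 = -14*0 = 0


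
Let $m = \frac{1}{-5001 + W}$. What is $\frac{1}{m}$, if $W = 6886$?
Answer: $1885$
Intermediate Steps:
$m = \frac{1}{1885}$ ($m = \frac{1}{-5001 + 6886} = \frac{1}{1885} \approx 0.0005305$)
$\frac{1}{m} = \frac{1}{\frac{1}{1885}} = 1885$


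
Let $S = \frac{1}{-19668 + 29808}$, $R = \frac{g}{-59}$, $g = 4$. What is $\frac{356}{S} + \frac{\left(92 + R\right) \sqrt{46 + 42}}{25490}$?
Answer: $3609840 + \frac{5424 \sqrt{22}}{751955} \approx 3.6098 \cdot 10^{6}$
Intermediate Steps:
$R = - \frac{4}{59}$ ($R = \frac{4}{-59} = 4 \left(- \frac{1}{59}\right) = - \frac{4}{59} \approx -0.067797$)
$S = \frac{1}{10140} \approx 9.8619 \cdot 10^{-5}$
$\frac{356}{S} + \frac{\left(92 + R\right) \sqrt{46 + 42}}{25490} = 356 \frac{1}{\frac{1}{10140}} + \frac{\left(92 - \frac{4}{59}\right) \sqrt{46 + 42}}{25490} = 356 \cdot 10140 + \frac{5424 \sqrt{88}}{59} \cdot \frac{1}{25490} = 3609840 + \frac{5424 \cdot 2 \sqrt{22}}{59} \cdot \frac{1}{25490} = 3609840 + \frac{10848 \sqrt{22}}{59} \cdot \frac{1}{25490} = 3609840 + \frac{5424 \sqrt{22}}{751955}$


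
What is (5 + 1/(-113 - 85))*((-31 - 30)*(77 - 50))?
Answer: -180987/22 ≈ -8226.7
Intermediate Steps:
(5 + 1/(-113 - 85))*((-31 - 30)*(77 - 50)) = (5 + 1/(-198))*(-61*27) = (5 - 1/198)*(-1647) = (989/198)*(-1647) = -180987/22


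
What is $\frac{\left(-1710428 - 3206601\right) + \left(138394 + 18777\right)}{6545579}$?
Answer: $- \frac{4759858}{6545579} \approx -0.72719$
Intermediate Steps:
$\frac{\left(-1710428 - 3206601\right) + \left(138394 + 18777\right)}{6545579} = \left(-4917029 + 157171\right) \frac{1}{6545579} = \left(-4759858\right) \frac{1}{6545579} = - \frac{4759858}{6545579}$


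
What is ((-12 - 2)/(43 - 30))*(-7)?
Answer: 98/13 ≈ 7.5385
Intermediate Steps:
((-12 - 2)/(43 - 30))*(-7) = (-14/13)*(-7) = ((1/13)*(-14))*(-7) = -14/13*(-7) = 98/13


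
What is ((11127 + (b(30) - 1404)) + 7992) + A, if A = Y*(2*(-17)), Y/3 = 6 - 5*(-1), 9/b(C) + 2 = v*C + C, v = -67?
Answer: 32887317/1982 ≈ 16593.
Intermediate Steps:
b(C) = 9/(-2 - 66*C) (b(C) = 9/(-2 + (-67*C + C)) = 9/(-2 - 66*C))
Y = 33 (Y = 3*(6 - 5*(-1)) = 3*(6 + 5) = 3*11 = 33)
A = -1122 (A = 33*(2*(-17)) = 33*(-34) = -1122)
((11127 + (b(30) - 1404)) + 7992) + A = ((11127 + (9/(2*(-1 - 33*30)) - 1404)) + 7992) - 1122 = ((11127 + (9/(2*(-1 - 990)) - 1404)) + 7992) - 1122 = ((11127 + ((9/2)/(-991) - 1404)) + 7992) - 1122 = ((11127 + ((9/2)*(-1/991) - 1404)) + 7992) - 1122 = ((11127 + (-9/1982 - 1404)) + 7992) - 1122 = ((11127 - 2782737/1982) + 7992) - 1122 = (19270977/1982 + 7992) - 1122 = 35111121/1982 - 1122 = 32887317/1982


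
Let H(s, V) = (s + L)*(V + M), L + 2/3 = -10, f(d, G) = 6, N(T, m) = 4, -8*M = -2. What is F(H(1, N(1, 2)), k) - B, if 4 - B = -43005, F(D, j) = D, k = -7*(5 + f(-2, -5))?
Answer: -516601/12 ≈ -43050.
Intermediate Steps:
M = ¼ (M = -⅛*(-2) = ¼ ≈ 0.25000)
L = -32/3 (L = -⅔ - 10 = -32/3 ≈ -10.667)
H(s, V) = (-32/3 + s)*(¼ + V) (H(s, V) = (s - 32/3)*(V + ¼) = (-32/3 + s)*(¼ + V))
k = -77 (k = -7*(5 + 6) = -7*11 = -77)
B = 43009 (B = 4 - 1*(-43005) = 4 + 43005 = 43009)
F(H(1, N(1, 2)), k) - B = (-8/3 - 32/3*4 + (¼)*1 + 4*1) - 1*43009 = (-8/3 - 128/3 + ¼ + 4) - 43009 = -493/12 - 43009 = -516601/12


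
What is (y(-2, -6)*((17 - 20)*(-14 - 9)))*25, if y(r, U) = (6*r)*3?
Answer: -62100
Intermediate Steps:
y(r, U) = 18*r
(y(-2, -6)*((17 - 20)*(-14 - 9)))*25 = ((18*(-2))*((17 - 20)*(-14 - 9)))*25 = -(-108)*(-23)*25 = -36*69*25 = -2484*25 = -62100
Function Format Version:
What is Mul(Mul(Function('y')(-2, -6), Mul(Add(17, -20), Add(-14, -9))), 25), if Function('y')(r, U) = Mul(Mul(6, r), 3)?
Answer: -62100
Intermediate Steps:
Function('y')(r, U) = Mul(18, r)
Mul(Mul(Function('y')(-2, -6), Mul(Add(17, -20), Add(-14, -9))), 25) = Mul(Mul(Mul(18, -2), Mul(Add(17, -20), Add(-14, -9))), 25) = Mul(Mul(-36, Mul(-3, -23)), 25) = Mul(Mul(-36, 69), 25) = Mul(-2484, 25) = -62100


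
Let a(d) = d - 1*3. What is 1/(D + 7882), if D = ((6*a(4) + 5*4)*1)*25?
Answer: 1/8532 ≈ 0.00011721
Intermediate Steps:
a(d) = -3 + d (a(d) = d - 3 = -3 + d)
D = 650 (D = ((6*(-3 + 4) + 5*4)*1)*25 = ((6*1 + 20)*1)*25 = ((6 + 20)*1)*25 = (26*1)*25 = 26*25 = 650)
1/(D + 7882) = 1/(650 + 7882) = 1/8532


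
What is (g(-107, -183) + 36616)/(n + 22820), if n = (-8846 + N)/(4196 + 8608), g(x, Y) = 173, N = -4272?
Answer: 235523178/146087081 ≈ 1.6122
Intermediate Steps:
n = -6559/6402 (n = (-8846 - 4272)/(4196 + 8608) = -13118/12804 = -13118*1/12804 = -6559/6402 ≈ -1.0245)
(g(-107, -183) + 36616)/(n + 22820) = (173 + 36616)/(-6559/6402 + 22820) = 36789/(146087081/6402) = 36789*(6402/146087081) = 235523178/146087081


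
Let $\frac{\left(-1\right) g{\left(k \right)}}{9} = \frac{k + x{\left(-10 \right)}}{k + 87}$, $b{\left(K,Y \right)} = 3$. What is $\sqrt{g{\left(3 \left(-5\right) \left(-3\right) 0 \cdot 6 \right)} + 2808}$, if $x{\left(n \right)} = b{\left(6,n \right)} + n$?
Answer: $\frac{\sqrt{2362137}}{29} \approx 52.997$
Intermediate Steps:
$x{\left(n \right)} = 3 + n$
$g{\left(k \right)} = - \frac{9 \left(-7 + k\right)}{87 + k}$ ($g{\left(k \right)} = - 9 \frac{k + \left(3 - 10\right)}{k + 87} = - 9 \frac{k - 7}{87 + k} = - 9 \frac{-7 + k}{87 + k} = - \frac{9 \left(-7 + k\right)}{87 + k}$)
$\sqrt{g{\left(3 \left(-5\right) \left(-3\right) 0 \cdot 6 \right)} + 2808} = \sqrt{\frac{9 \left(7 - 3 \left(-5\right) \left(-3\right) 0 \cdot 6\right)}{87 + 3 \left(-5\right) \left(-3\right) 0 \cdot 6} + 2808} = \sqrt{\frac{9 \left(7 - 3 \cdot 15 \cdot 0 \cdot 6\right)}{87 + 3 \cdot 15 \cdot 0 \cdot 6} + 2808} = \sqrt{\frac{9 \left(7 - 3 \cdot 0 \cdot 6\right)}{87 + 3 \cdot 0 \cdot 6} + 2808} = \sqrt{\frac{9 \left(7 - 0 \cdot 6\right)}{87 + 0 \cdot 6} + 2808} = \sqrt{\frac{9 \left(7 - 0\right)}{87 + 0} + 2808} = \sqrt{\frac{9 \left(7 + 0\right)}{87} + 2808} = \sqrt{9 \cdot \frac{1}{87} \cdot 7 + 2808} = \sqrt{\frac{21}{29} + 2808} = \sqrt{\frac{81453}{29}} = \frac{\sqrt{2362137}}{29}$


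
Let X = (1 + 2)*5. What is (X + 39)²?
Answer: 2916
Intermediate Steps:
X = 15 (X = 3*5 = 15)
(X + 39)² = (15 + 39)² = 54² = 2916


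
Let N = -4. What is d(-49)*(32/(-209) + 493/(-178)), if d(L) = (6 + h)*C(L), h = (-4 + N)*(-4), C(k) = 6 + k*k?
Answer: -261720331/979 ≈ -2.6733e+5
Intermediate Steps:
C(k) = 6 + k**2
h = 32 (h = (-4 - 4)*(-4) = -8*(-4) = 32)
d(L) = 228 + 38*L**2 (d(L) = (6 + 32)*(6 + L**2) = 38*(6 + L**2) = 228 + 38*L**2)
d(-49)*(32/(-209) + 493/(-178)) = (228 + 38*(-49)**2)*(32/(-209) + 493/(-178)) = (228 + 38*2401)*(32*(-1/209) + 493*(-1/178)) = (228 + 91238)*(-32/209 - 493/178) = 91466*(-108733/37202) = -261720331/979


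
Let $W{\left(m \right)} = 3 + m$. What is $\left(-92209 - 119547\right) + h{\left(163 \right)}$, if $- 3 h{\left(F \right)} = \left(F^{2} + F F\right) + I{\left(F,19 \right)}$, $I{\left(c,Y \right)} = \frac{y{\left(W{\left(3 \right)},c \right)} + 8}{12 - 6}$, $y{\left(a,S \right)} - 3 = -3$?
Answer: $- \frac{2065222}{9} \approx -2.2947 \cdot 10^{5}$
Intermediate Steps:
$y{\left(a,S \right)} = 0$ ($y{\left(a,S \right)} = 3 - 3 = 0$)
$I{\left(c,Y \right)} = \frac{4}{3}$ ($I{\left(c,Y \right)} = \frac{0 + 8}{12 - 6} = \frac{8}{6} = 8 \cdot \frac{1}{6} = \frac{4}{3}$)
$h{\left(F \right)} = - \frac{4}{9} - \frac{2 F^{2}}{3}$ ($h{\left(F \right)} = - \frac{\left(F^{2} + F F\right) + \frac{4}{3}}{3} = - \frac{\left(F^{2} + F^{2}\right) + \frac{4}{3}}{3} = - \frac{2 F^{2} + \frac{4}{3}}{3} = - \frac{\frac{4}{3} + 2 F^{2}}{3} = - \frac{4}{9} - \frac{2 F^{2}}{3}$)
$\left(-92209 - 119547\right) + h{\left(163 \right)} = \left(-92209 - 119547\right) - \left(\frac{4}{9} + \frac{2 \cdot 163^{2}}{3}\right) = -211756 - \frac{159418}{9} = - \frac{2065222}{9}$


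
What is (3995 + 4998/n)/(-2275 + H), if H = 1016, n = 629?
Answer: -148109/46583 ≈ -3.1795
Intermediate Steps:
(3995 + 4998/n)/(-2275 + H) = (3995 + 4998/629)/(-2275 + 1016) = (3995 + 4998*(1/629))/(-1259) = (3995 + 294/37)*(-1/1259) = (148109/37)*(-1/1259) = -148109/46583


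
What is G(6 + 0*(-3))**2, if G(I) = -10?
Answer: 100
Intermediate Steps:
G(6 + 0*(-3))**2 = (-10)**2 = 100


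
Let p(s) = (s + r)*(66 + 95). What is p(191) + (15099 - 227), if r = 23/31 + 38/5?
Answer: 7279738/155 ≈ 46966.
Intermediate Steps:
r = 1293/155 (r = 23*(1/31) + 38*(⅕) = 23/31 + 38/5 = 1293/155 ≈ 8.3419)
p(s) = 208173/155 + 161*s (p(s) = (s + 1293/155)*(66 + 95) = (1293/155 + s)*161 = 208173/155 + 161*s)
p(191) + (15099 - 227) = (208173/155 + 161*191) + (15099 - 227) = (208173/155 + 30751) + 14872 = 4974578/155 + 14872 = 7279738/155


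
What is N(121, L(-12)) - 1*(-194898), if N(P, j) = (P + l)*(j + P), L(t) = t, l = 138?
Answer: 223129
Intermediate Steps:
N(P, j) = (138 + P)*(P + j) (N(P, j) = (P + 138)*(j + P) = (138 + P)*(P + j))
N(121, L(-12)) - 1*(-194898) = (121**2 + 138*121 + 138*(-12) + 121*(-12)) - 1*(-194898) = (14641 + 16698 - 1656 - 1452) + 194898 = 28231 + 194898 = 223129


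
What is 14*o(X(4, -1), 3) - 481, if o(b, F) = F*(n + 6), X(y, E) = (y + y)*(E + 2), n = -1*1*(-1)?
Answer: -187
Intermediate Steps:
n = 1 (n = -1*(-1) = 1)
X(y, E) = 2*y*(2 + E) (X(y, E) = (2*y)*(2 + E) = 2*y*(2 + E))
o(b, F) = 7*F (o(b, F) = F*(1 + 6) = F*7 = 7*F)
14*o(X(4, -1), 3) - 481 = 14*(7*3) - 481 = 14*21 - 481 = 294 - 481 = -187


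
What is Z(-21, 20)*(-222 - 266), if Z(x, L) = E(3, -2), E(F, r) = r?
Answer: 976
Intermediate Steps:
Z(x, L) = -2
Z(-21, 20)*(-222 - 266) = -2*(-222 - 266) = -2*(-488) = 976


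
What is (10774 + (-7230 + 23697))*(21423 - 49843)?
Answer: -774189220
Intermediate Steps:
(10774 + (-7230 + 23697))*(21423 - 49843) = (10774 + 16467)*(-28420) = 27241*(-28420) = -774189220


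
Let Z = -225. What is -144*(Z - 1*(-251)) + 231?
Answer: -3513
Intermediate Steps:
-144*(Z - 1*(-251)) + 231 = -144*(-225 - 1*(-251)) + 231 = -144*(-225 + 251) + 231 = -144*26 + 231 = -3744 + 231 = -3513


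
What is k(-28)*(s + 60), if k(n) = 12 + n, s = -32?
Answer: -448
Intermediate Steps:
k(-28)*(s + 60) = (12 - 28)*(-32 + 60) = -16*28 = -448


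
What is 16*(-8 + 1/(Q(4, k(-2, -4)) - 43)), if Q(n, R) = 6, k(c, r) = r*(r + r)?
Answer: -4752/37 ≈ -128.43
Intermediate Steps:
k(c, r) = 2*r**2 (k(c, r) = r*(2*r) = 2*r**2)
16*(-8 + 1/(Q(4, k(-2, -4)) - 43)) = 16*(-8 + 1/(6 - 43)) = 16*(-8 + 1/(-37)) = 16*(-8 - 1/37) = 16*(-297/37) = -4752/37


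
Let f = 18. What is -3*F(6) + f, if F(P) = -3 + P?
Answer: 9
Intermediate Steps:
-3*F(6) + f = -3*(-3 + 6) + 18 = -3*3 + 18 = -9 + 18 = 9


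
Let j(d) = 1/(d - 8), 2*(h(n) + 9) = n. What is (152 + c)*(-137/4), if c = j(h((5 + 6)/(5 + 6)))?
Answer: -343459/66 ≈ -5203.9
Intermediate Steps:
h(n) = -9 + n/2
j(d) = 1/(-8 + d)
c = -2/33 (c = 1/(-8 + (-9 + ((5 + 6)/(5 + 6))/2)) = 1/(-8 + (-9 + (11/11)/2)) = 1/(-8 + (-9 + (11*(1/11))/2)) = 1/(-8 + (-9 + (1/2)*1)) = 1/(-8 + (-9 + 1/2)) = 1/(-8 - 17/2) = 1/(-33/2) = -2/33 ≈ -0.060606)
(152 + c)*(-137/4) = (152 - 2/33)*(-137/4) = 5014*(-137*1/4)/33 = (5014/33)*(-137/4) = -343459/66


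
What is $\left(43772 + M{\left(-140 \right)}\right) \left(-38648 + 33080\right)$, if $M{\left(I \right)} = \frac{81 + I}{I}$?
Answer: $- \frac{8530369488}{35} \approx -2.4372 \cdot 10^{8}$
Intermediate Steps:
$M{\left(I \right)} = \frac{81 + I}{I}$
$\left(43772 + M{\left(-140 \right)}\right) \left(-38648 + 33080\right) = \left(43772 + \frac{81 - 140}{-140}\right) \left(-38648 + 33080\right) = \left(43772 - - \frac{59}{140}\right) \left(-5568\right) = \left(43772 + \frac{59}{140}\right) \left(-5568\right) = \frac{6128139}{140} \left(-5568\right) = - \frac{8530369488}{35}$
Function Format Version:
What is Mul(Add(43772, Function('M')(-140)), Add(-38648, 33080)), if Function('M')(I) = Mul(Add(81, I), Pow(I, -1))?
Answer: Rational(-8530369488, 35) ≈ -2.4372e+8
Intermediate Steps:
Function('M')(I) = Mul(Pow(I, -1), Add(81, I))
Mul(Add(43772, Function('M')(-140)), Add(-38648, 33080)) = Mul(Add(43772, Mul(Pow(-140, -1), Add(81, -140))), Add(-38648, 33080)) = Mul(Add(43772, Mul(Rational(-1, 140), -59)), -5568) = Mul(Add(43772, Rational(59, 140)), -5568) = Mul(Rational(6128139, 140), -5568) = Rational(-8530369488, 35)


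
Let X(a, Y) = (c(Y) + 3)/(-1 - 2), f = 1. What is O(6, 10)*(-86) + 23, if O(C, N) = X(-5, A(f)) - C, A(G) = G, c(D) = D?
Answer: 1961/3 ≈ 653.67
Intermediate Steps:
X(a, Y) = -1 - Y/3 (X(a, Y) = (Y + 3)/(-1 - 2) = (3 + Y)/(-3) = (3 + Y)*(-1/3) = -1 - Y/3)
O(C, N) = -4/3 - C (O(C, N) = (-1 - 1/3*1) - C = (-1 - 1/3) - C = -4/3 - C)
O(6, 10)*(-86) + 23 = (-4/3 - 1*6)*(-86) + 23 = (-4/3 - 6)*(-86) + 23 = -22/3*(-86) + 23 = 1892/3 + 23 = 1961/3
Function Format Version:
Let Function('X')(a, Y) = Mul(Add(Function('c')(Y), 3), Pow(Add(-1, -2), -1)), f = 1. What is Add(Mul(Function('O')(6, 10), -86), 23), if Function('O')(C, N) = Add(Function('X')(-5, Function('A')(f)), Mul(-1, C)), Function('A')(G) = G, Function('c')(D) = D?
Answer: Rational(1961, 3) ≈ 653.67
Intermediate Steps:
Function('X')(a, Y) = Add(-1, Mul(Rational(-1, 3), Y)) (Function('X')(a, Y) = Mul(Add(Y, 3), Pow(Add(-1, -2), -1)) = Mul(Add(3, Y), Pow(-3, -1)) = Mul(Add(3, Y), Rational(-1, 3)) = Add(-1, Mul(Rational(-1, 3), Y)))
Function('O')(C, N) = Add(Rational(-4, 3), Mul(-1, C)) (Function('O')(C, N) = Add(Add(-1, Mul(Rational(-1, 3), 1)), Mul(-1, C)) = Add(Add(-1, Rational(-1, 3)), Mul(-1, C)) = Add(Rational(-4, 3), Mul(-1, C)))
Add(Mul(Function('O')(6, 10), -86), 23) = Add(Mul(Add(Rational(-4, 3), Mul(-1, 6)), -86), 23) = Add(Mul(Add(Rational(-4, 3), -6), -86), 23) = Add(Mul(Rational(-22, 3), -86), 23) = Add(Rational(1892, 3), 23) = Rational(1961, 3)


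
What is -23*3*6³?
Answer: -14904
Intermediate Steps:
-23*3*6³ = -69*216 = -14904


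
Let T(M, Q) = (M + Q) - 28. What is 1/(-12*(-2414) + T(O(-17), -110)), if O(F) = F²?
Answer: 1/29119 ≈ 3.4342e-5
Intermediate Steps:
T(M, Q) = -28 + M + Q
1/(-12*(-2414) + T(O(-17), -110)) = 1/(-12*(-2414) + (-28 + (-17)² - 110)) = 1/(28968 + (-28 + 289 - 110)) = 1/(28968 + 151) = 1/29119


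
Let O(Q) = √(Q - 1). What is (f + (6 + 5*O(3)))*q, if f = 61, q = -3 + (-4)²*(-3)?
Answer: -3417 - 255*√2 ≈ -3777.6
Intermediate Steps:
O(Q) = √(-1 + Q)
q = -51 (q = -3 + 16*(-3) = -3 - 48 = -51)
(f + (6 + 5*O(3)))*q = (61 + (6 + 5*√(-1 + 3)))*(-51) = (61 + (6 + 5*√2))*(-51) = (67 + 5*√2)*(-51) = -3417 - 255*√2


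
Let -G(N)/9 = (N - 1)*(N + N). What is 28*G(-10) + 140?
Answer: -55300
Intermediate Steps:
G(N) = -18*N*(-1 + N) (G(N) = -9*(N - 1)*(N + N) = -9*(-1 + N)*2*N = -18*N*(-1 + N))
28*G(-10) + 140 = 28*(18*(-10)*(1 - 1*(-10))) + 140 = 28*(18*(-10)*(1 + 10)) + 140 = 28*(18*(-10)*11) + 140 = 28*(-1980) + 140 = -55440 + 140 = -55300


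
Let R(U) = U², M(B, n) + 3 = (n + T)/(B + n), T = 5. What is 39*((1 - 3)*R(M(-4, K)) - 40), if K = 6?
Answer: -4095/2 ≈ -2047.5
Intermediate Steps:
M(B, n) = -3 + (5 + n)/(B + n) (M(B, n) = -3 + (n + 5)/(B + n) = -3 + (5 + n)/(B + n))
39*((1 - 3)*R(M(-4, K)) - 40) = 39*((1 - 3)*((5 - 3*(-4) - 2*6)/(-4 + 6))² - 40) = 39*(-2*(5 + 12 - 12)²/4 - 40) = 39*(-2*((½)*5)² - 40) = 39*(-2*(5/2)² - 40) = 39*(-2*25/4 - 40) = 39*(-25/2 - 40) = 39*(-105/2) = -4095/2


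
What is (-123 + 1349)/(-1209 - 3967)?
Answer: -613/2588 ≈ -0.23686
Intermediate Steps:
(-123 + 1349)/(-1209 - 3967) = 1226/(-5176) = 1226*(-1/5176) = -613/2588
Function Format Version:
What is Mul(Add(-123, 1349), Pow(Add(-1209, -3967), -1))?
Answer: Rational(-613, 2588) ≈ -0.23686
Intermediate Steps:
Mul(Add(-123, 1349), Pow(Add(-1209, -3967), -1)) = Mul(1226, Pow(-5176, -1)) = Mul(1226, Rational(-1, 5176)) = Rational(-613, 2588)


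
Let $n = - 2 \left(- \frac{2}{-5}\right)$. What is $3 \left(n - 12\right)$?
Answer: $- \frac{192}{5} \approx -38.4$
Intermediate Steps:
$n = - \frac{4}{5}$ ($n = - 2 \left(\left(-2\right) \left(- \frac{1}{5}\right)\right) = \left(-2\right) \frac{2}{5} = - \frac{4}{5} \approx -0.8$)
$3 \left(n - 12\right) = 3 \left(- \frac{4}{5} - 12\right) = 3 \left(- \frac{64}{5}\right) = - \frac{192}{5}$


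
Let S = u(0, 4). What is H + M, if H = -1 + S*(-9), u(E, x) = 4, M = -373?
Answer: -410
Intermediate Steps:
S = 4
H = -37 (H = -1 + 4*(-9) = -1 - 36 = -37)
H + M = -37 - 373 = -410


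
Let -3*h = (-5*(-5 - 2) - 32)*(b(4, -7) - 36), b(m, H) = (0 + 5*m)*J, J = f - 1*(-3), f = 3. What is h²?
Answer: 7056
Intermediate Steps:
J = 6 (J = 3 - 1*(-3) = 3 + 3 = 6)
b(m, H) = 30*m (b(m, H) = (0 + 5*m)*6 = (5*m)*6 = 30*m)
h = -84 (h = -(-5*(-5 - 2) - 32)*(30*4 - 36)/3 = -(-5*(-7) - 32)*(120 - 36)/3 = -(35 - 32)*84/3 = -84 ≈ -84.000)
h² = (-84)² = 7056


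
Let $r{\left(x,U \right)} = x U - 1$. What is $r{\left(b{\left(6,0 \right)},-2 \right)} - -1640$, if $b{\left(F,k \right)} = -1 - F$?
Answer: $1653$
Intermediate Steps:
$r{\left(x,U \right)} = -1 + U x$ ($r{\left(x,U \right)} = U x - 1 = -1 + U x$)
$r{\left(b{\left(6,0 \right)},-2 \right)} - -1640 = \left(-1 - 2 \left(-1 - 6\right)\right) - -1640 = \left(-1 - 2 \left(-1 - 6\right)\right) + 1640 = \left(-1 - -14\right) + 1640 = \left(-1 + 14\right) + 1640 = 13 + 1640 = 1653$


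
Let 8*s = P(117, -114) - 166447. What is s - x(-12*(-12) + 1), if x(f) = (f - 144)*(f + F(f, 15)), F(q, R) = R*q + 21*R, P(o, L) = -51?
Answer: -93789/4 ≈ -23447.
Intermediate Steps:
F(q, R) = 21*R + R*q
x(f) = (-144 + f)*(315 + 16*f) (x(f) = (f - 144)*(f + 15*(21 + f)) = (-144 + f)*(f + (315 + 15*f)) = (-144 + f)*(315 + 16*f))
s = -83249/4 (s = (-51 - 166447)/8 = (1/8)*(-166498) = -83249/4 ≈ -20812.)
s - x(-12*(-12) + 1) = -83249/4 - (-45360 - 1989*(-12*(-12) + 1) + 16*(-12*(-12) + 1)**2) = -83249/4 - (-45360 - 1989*(144 + 1) + 16*(144 + 1)**2) = -83249/4 - (-45360 - 1989*145 + 16*145**2) = -83249/4 - (-45360 - 288405 + 16*21025) = -83249/4 - (-45360 - 288405 + 336400) = -83249/4 - 1*2635 = -83249/4 - 2635 = -93789/4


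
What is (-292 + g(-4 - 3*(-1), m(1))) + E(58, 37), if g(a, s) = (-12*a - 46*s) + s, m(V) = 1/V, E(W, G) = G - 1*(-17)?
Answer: -271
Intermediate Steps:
E(W, G) = 17 + G (E(W, G) = G + 17 = 17 + G)
m(V) = 1/V
g(a, s) = -45*s - 12*a (g(a, s) = (-46*s - 12*a) + s = -45*s - 12*a)
(-292 + g(-4 - 3*(-1), m(1))) + E(58, 37) = (-292 + (-45/1 - 12*(-4 - 3*(-1)))) + (17 + 37) = (-292 + (-45*1 - 12*(-4 + 3))) + 54 = (-292 + (-45 - 12*(-1))) + 54 = (-292 + (-45 + 12)) + 54 = (-292 - 33) + 54 = -325 + 54 = -271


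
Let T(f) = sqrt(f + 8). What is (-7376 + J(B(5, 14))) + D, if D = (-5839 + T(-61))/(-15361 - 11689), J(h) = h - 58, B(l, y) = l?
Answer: -200948611/27050 - I*sqrt(53)/27050 ≈ -7428.8 - 0.00026914*I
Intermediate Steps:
T(f) = sqrt(8 + f)
J(h) = -58 + h
D = 5839/27050 - I*sqrt(53)/27050 (D = (-5839 + sqrt(8 - 61))/(-15361 - 11689) = (-5839 + sqrt(-53))/(-27050) = (-5839 + I*sqrt(53))*(-1/27050) = 5839/27050 - I*sqrt(53)/27050 ≈ 0.21586 - 0.00026914*I)
(-7376 + J(B(5, 14))) + D = (-7376 + (-58 + 5)) + (5839/27050 - I*sqrt(53)/27050) = (-7376 - 53) + (5839/27050 - I*sqrt(53)/27050) = -7429 + (5839/27050 - I*sqrt(53)/27050) = -200948611/27050 - I*sqrt(53)/27050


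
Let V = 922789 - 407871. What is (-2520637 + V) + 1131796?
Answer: -873923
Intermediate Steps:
V = 514918
(-2520637 + V) + 1131796 = (-2520637 + 514918) + 1131796 = -2005719 + 1131796 = -873923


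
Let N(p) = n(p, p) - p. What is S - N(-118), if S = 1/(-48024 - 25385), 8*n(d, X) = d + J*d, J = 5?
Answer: -4331133/146818 ≈ -29.500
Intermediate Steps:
n(d, X) = 3*d/4 (n(d, X) = (d + 5*d)/8 = (6*d)/8 = 3*d/4)
S = -1/73409 (S = 1/(-73409) = -1/73409 ≈ -1.3622e-5)
N(p) = -p/4 (N(p) = 3*p/4 - p = -p/4)
S - N(-118) = -1/73409 - (-1)*(-118)/4 = -1/73409 - 1*59/2 = -1/73409 - 59/2 = -4331133/146818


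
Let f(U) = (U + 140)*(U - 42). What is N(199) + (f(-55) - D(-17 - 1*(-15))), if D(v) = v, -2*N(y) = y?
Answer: -16685/2 ≈ -8342.5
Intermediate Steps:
N(y) = -y/2
f(U) = (-42 + U)*(140 + U) (f(U) = (140 + U)*(-42 + U) = (-42 + U)*(140 + U))
N(199) + (f(-55) - D(-17 - 1*(-15))) = -1/2*199 + ((-5880 + (-55)**2 + 98*(-55)) - (-17 - 1*(-15))) = -199/2 + ((-5880 + 3025 - 5390) - (-17 + 15)) = -199/2 + (-8245 - 1*(-2)) = -199/2 + (-8245 + 2) = -199/2 - 8243 = -16685/2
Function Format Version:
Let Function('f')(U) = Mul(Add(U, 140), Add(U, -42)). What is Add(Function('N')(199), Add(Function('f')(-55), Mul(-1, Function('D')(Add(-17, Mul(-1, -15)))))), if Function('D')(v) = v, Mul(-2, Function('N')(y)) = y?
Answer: Rational(-16685, 2) ≈ -8342.5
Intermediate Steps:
Function('N')(y) = Mul(Rational(-1, 2), y)
Function('f')(U) = Mul(Add(-42, U), Add(140, U)) (Function('f')(U) = Mul(Add(140, U), Add(-42, U)) = Mul(Add(-42, U), Add(140, U)))
Add(Function('N')(199), Add(Function('f')(-55), Mul(-1, Function('D')(Add(-17, Mul(-1, -15)))))) = Add(Mul(Rational(-1, 2), 199), Add(Add(-5880, Pow(-55, 2), Mul(98, -55)), Mul(-1, Add(-17, Mul(-1, -15))))) = Add(Rational(-199, 2), Add(Add(-5880, 3025, -5390), Mul(-1, Add(-17, 15)))) = Add(Rational(-199, 2), Add(-8245, Mul(-1, -2))) = Add(Rational(-199, 2), Add(-8245, 2)) = Add(Rational(-199, 2), -8243) = Rational(-16685, 2)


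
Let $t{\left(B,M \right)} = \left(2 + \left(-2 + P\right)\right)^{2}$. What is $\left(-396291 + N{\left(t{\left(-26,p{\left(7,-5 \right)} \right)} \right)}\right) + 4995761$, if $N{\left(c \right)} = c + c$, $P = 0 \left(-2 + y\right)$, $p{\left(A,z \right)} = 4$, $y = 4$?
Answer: $4599470$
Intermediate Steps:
$P = 0$ ($P = 0 \left(-2 + 4\right) = 0 \cdot 2 = 0$)
$t{\left(B,M \right)} = 0$ ($t{\left(B,M \right)} = \left(2 + \left(-2 + 0\right)\right)^{2} = \left(2 - 2\right)^{2} = 0^{2} = 0$)
$N{\left(c \right)} = 2 c$
$\left(-396291 + N{\left(t{\left(-26,p{\left(7,-5 \right)} \right)} \right)}\right) + 4995761 = \left(-396291 + 2 \cdot 0\right) + 4995761 = \left(-396291 + 0\right) + 4995761 = -396291 + 4995761 = 4599470$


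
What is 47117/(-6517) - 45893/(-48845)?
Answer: -286049312/45474695 ≈ -6.2903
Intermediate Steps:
47117/(-6517) - 45893/(-48845) = 47117*(-1/6517) - 45893*(-1/48845) = -6731/931 + 45893/48845 = -286049312/45474695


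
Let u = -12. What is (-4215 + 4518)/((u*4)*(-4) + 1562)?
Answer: 303/1754 ≈ 0.17275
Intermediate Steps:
(-4215 + 4518)/((u*4)*(-4) + 1562) = (-4215 + 4518)/(-12*4*(-4) + 1562) = 303/(-48*(-4) + 1562) = 303/(192 + 1562) = 303/1754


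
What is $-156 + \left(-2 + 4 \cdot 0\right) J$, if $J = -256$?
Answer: $356$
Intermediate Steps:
$-156 + \left(-2 + 4 \cdot 0\right) J = -156 + \left(-2 + 4 \cdot 0\right) \left(-256\right) = -156 + \left(-2 + 0\right) \left(-256\right) = -156 - -512 = -156 + 512 = 356$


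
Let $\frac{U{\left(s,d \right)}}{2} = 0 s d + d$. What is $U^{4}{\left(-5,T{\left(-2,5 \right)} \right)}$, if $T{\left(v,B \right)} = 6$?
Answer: $20736$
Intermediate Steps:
$U{\left(s,d \right)} = 2 d$ ($U{\left(s,d \right)} = 2 \left(0 s d + d\right) = 2 \left(0 d + d\right) = 2 \left(0 + d\right) = 2 d$)
$U^{4}{\left(-5,T{\left(-2,5 \right)} \right)} = \left(2 \cdot 6\right)^{4} = 12^{4} = 20736$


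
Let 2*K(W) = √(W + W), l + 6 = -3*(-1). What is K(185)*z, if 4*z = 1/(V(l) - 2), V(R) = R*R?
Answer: √370/56 ≈ 0.34349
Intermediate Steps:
l = -3 (l = -6 - 3*(-1) = -6 + 3 = -3)
V(R) = R²
K(W) = √2*√W/2 (K(W) = √(W + W)/2 = √(2*W)/2 = (√2*√W)/2 = √2*√W/2)
z = 1/28 (z = 1/(4*((-3)² - 2)) = 1/(4*(9 - 2)) = (¼)/7 = (¼)*(⅐) = 1/28 ≈ 0.035714)
K(185)*z = (√2*√185/2)*(1/28) = (√370/2)*(1/28) = √370/56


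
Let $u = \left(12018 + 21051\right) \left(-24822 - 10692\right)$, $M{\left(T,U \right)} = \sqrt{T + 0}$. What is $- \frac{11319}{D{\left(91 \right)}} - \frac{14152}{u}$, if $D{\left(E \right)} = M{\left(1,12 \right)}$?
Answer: $- \frac{6646587344251}{587206233} \approx -11319.0$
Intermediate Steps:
$M{\left(T,U \right)} = \sqrt{T}$
$u = -1174412466$ ($u = 33069 \left(-35514\right) = -1174412466$)
$D{\left(E \right)} = 1$ ($D{\left(E \right)} = \sqrt{1} = 1$)
$- \frac{11319}{D{\left(91 \right)}} - \frac{14152}{u} = - \frac{11319}{1} - \frac{14152}{-1174412466} = \left(-11319\right) 1 - - \frac{7076}{587206233} = -11319 + \frac{7076}{587206233} = - \frac{6646587344251}{587206233}$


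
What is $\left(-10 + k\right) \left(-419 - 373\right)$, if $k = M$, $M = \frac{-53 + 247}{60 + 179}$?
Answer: $\frac{1739232}{239} \approx 7277.1$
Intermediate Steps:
$M = \frac{194}{239} \approx 0.81172$
$k = \frac{194}{239} \approx 0.81172$
$\left(-10 + k\right) \left(-419 - 373\right) = \left(-10 + \frac{194}{239}\right) \left(-419 - 373\right) = \left(- \frac{2196}{239}\right) \left(-792\right) = \frac{1739232}{239}$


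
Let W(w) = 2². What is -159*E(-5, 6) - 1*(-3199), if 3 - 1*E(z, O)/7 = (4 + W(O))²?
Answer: 71092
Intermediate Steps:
W(w) = 4
E(z, O) = -427 (E(z, O) = 21 - 7*(4 + 4)² = 21 - 7*8² = 21 - 7*64 = 21 - 448 = -427)
-159*E(-5, 6) - 1*(-3199) = -159*(-427) - 1*(-3199) = 67893 + 3199 = 71092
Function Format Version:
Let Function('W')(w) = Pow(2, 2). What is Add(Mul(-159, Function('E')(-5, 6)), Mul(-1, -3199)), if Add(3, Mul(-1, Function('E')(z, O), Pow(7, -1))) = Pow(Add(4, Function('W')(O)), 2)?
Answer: 71092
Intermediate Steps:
Function('W')(w) = 4
Function('E')(z, O) = -427 (Function('E')(z, O) = Add(21, Mul(-7, Pow(Add(4, 4), 2))) = Add(21, Mul(-7, Pow(8, 2))) = Add(21, Mul(-7, 64)) = Add(21, -448) = -427)
Add(Mul(-159, Function('E')(-5, 6)), Mul(-1, -3199)) = Add(Mul(-159, -427), Mul(-1, -3199)) = Add(67893, 3199) = 71092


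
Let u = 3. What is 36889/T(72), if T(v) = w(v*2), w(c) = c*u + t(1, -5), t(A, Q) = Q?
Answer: 36889/427 ≈ 86.391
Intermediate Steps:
w(c) = -5 + 3*c (w(c) = c*3 - 5 = 3*c - 5 = -5 + 3*c)
T(v) = -5 + 6*v (T(v) = -5 + 3*(v*2) = -5 + 3*(2*v) = -5 + 6*v)
36889/T(72) = 36889/(-5 + 6*72) = 36889/(-5 + 432) = 36889/427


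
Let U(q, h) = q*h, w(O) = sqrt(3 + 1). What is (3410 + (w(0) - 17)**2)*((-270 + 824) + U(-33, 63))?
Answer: -5543375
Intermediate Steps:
w(O) = 2 (w(O) = sqrt(4) = 2)
U(q, h) = h*q
(3410 + (w(0) - 17)**2)*((-270 + 824) + U(-33, 63)) = (3410 + (2 - 17)**2)*((-270 + 824) + 63*(-33)) = (3410 + (-15)**2)*(554 - 2079) = (3410 + 225)*(-1525) = 3635*(-1525) = -5543375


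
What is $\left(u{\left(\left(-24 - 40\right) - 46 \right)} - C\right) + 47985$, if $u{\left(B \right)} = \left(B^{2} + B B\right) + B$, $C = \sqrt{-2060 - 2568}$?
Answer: $72075 - 2 i \sqrt{1157} \approx 72075.0 - 68.029 i$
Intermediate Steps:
$C = 2 i \sqrt{1157}$ ($C = \sqrt{-4628} = 2 i \sqrt{1157} \approx 68.029 i$)
$u{\left(B \right)} = B + 2 B^{2}$ ($u{\left(B \right)} = \left(B^{2} + B^{2}\right) + B = 2 B^{2} + B = B + 2 B^{2}$)
$\left(u{\left(\left(-24 - 40\right) - 46 \right)} - C\right) + 47985 = \left(\left(\left(-24 - 40\right) - 46\right) \left(1 + 2 \left(\left(-24 - 40\right) - 46\right)\right) - 2 i \sqrt{1157}\right) + 47985 = \left(\left(-64 - 46\right) \left(1 + 2 \left(-64 - 46\right)\right) - 2 i \sqrt{1157}\right) + 47985 = \left(- 110 \left(1 + 2 \left(-110\right)\right) - 2 i \sqrt{1157}\right) + 47985 = \left(- 110 \left(1 - 220\right) - 2 i \sqrt{1157}\right) + 47985 = \left(\left(-110\right) \left(-219\right) - 2 i \sqrt{1157}\right) + 47985 = \left(24090 - 2 i \sqrt{1157}\right) + 47985 = 72075 - 2 i \sqrt{1157}$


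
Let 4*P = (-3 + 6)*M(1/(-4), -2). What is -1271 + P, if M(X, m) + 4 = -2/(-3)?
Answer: -2547/2 ≈ -1273.5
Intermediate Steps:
M(X, m) = -10/3 (M(X, m) = -4 - 2/(-3) = -4 - 2*(-⅓) = -4 + ⅔ = -10/3)
P = -5/2 (P = ((-3 + 6)*(-10/3))/4 = (3*(-10/3))/4 = (¼)*(-10) = -5/2 ≈ -2.5000)
-1271 + P = -1271 - 5/2 = -2547/2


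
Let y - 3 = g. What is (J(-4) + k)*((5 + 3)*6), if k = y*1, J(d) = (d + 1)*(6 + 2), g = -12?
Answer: -1584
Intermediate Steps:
J(d) = 8 + 8*d (J(d) = (1 + d)*8 = 8 + 8*d)
y = -9 (y = 3 - 12 = -9)
k = -9 (k = -9*1 = -9)
(J(-4) + k)*((5 + 3)*6) = ((8 + 8*(-4)) - 9)*((5 + 3)*6) = ((8 - 32) - 9)*(8*6) = (-24 - 9)*48 = -33*48 = -1584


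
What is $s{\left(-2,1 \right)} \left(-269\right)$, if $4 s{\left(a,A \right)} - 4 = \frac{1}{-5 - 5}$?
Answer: $- \frac{10491}{40} \approx -262.27$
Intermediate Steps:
$s{\left(a,A \right)} = \frac{39}{40}$ ($s{\left(a,A \right)} = 1 + \frac{1}{4 \left(-5 - 5\right)} = 1 + \frac{1}{4 \left(-10\right)} = 1 + \frac{1}{4} \left(- \frac{1}{10}\right) = 1 - \frac{1}{40} = \frac{39}{40}$)
$s{\left(-2,1 \right)} \left(-269\right) = \frac{39}{40} \left(-269\right) = - \frac{10491}{40}$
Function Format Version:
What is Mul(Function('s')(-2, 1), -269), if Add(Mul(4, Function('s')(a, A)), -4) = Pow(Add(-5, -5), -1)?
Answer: Rational(-10491, 40) ≈ -262.27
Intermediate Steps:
Function('s')(a, A) = Rational(39, 40) (Function('s')(a, A) = Add(1, Mul(Rational(1, 4), Pow(Add(-5, -5), -1))) = Add(1, Mul(Rational(1, 4), Pow(-10, -1))) = Add(1, Mul(Rational(1, 4), Rational(-1, 10))) = Add(1, Rational(-1, 40)) = Rational(39, 40))
Mul(Function('s')(-2, 1), -269) = Mul(Rational(39, 40), -269) = Rational(-10491, 40)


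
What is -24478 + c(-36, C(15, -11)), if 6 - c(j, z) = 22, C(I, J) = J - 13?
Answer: -24494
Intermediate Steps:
C(I, J) = -13 + J
c(j, z) = -16 (c(j, z) = 6 - 1*22 = 6 - 22 = -16)
-24478 + c(-36, C(15, -11)) = -24478 - 16 = -24494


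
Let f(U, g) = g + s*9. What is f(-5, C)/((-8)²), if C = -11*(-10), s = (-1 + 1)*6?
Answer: 55/32 ≈ 1.7188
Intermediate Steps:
s = 0 (s = 0*6 = 0)
C = 110
f(U, g) = g (f(U, g) = g + 0*9 = g + 0 = g)
f(-5, C)/((-8)²) = 110/((-8)²) = 110/64 = 110*(1/64) = 55/32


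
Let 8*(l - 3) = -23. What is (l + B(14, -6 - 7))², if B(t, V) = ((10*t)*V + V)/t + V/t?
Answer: 54420129/3136 ≈ 17353.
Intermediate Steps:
l = ⅛ (l = 3 + (⅛)*(-23) = 3 - 23/8 = ⅛ ≈ 0.12500)
B(t, V) = V/t + (V + 10*V*t)/t (B(t, V) = (10*V*t + V)/t + V/t = (V + 10*V*t)/t + V/t = V/t + (V + 10*V*t)/t)
(l + B(14, -6 - 7))² = (⅛ + (10*(-6 - 7) + 2*(-6 - 7)/14))² = (⅛ + (10*(-13) + 2*(-13)*(1/14)))² = (⅛ + (-130 - 13/7))² = (⅛ - 923/7)² = (-7377/56)² = 54420129/3136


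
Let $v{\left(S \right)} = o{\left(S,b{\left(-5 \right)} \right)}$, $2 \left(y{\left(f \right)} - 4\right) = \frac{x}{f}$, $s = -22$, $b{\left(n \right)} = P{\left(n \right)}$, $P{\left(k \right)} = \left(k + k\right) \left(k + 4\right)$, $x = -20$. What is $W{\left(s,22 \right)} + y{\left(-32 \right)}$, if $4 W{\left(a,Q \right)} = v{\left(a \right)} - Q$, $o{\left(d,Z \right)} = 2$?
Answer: $- \frac{11}{16} \approx -0.6875$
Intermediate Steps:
$P{\left(k \right)} = 2 k \left(4 + k\right)$
$b{\left(n \right)} = 2 n \left(4 + n\right)$
$y{\left(f \right)} = 4 - \frac{10}{f}$ ($y{\left(f \right)} = 4 + \frac{\left(-20\right) \frac{1}{f}}{2} = 4 - \frac{10}{f}$)
$v{\left(S \right)} = 2$
$W{\left(a,Q \right)} = \frac{1}{2} - \frac{Q}{4}$ ($W{\left(a,Q \right)} = \frac{2 - Q}{4} = \frac{1}{2} - \frac{Q}{4}$)
$W{\left(s,22 \right)} + y{\left(-32 \right)} = \left(\frac{1}{2} - \frac{11}{2}\right) + \left(4 - \frac{10}{-32}\right) = \left(\frac{1}{2} - \frac{11}{2}\right) + \left(4 - - \frac{5}{16}\right) = -5 + \left(4 + \frac{5}{16}\right) = -5 + \frac{69}{16} = - \frac{11}{16}$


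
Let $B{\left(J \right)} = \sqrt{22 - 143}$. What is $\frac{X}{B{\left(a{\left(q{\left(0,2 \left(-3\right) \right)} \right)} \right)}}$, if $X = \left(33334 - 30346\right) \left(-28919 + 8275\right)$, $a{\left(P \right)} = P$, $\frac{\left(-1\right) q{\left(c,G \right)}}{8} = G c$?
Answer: $\frac{61684272 i}{11} \approx 5.6077 \cdot 10^{6} i$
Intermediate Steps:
$q{\left(c,G \right)} = - 8 G c$
$B{\left(J \right)} = 11 i$ ($B{\left(J \right)} = \sqrt{-121} = 11 i$)
$X = -61684272$ ($X = 2988 \left(-20644\right) = -61684272$)
$\frac{X}{B{\left(a{\left(q{\left(0,2 \left(-3\right) \right)} \right)} \right)}} = - \frac{61684272}{11 i} = - 61684272 \left(- \frac{i}{11}\right) = \frac{61684272 i}{11}$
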